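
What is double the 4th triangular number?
The 4th triangular number = 4×5/2 = 10
Compute 10 × 2 = 20
20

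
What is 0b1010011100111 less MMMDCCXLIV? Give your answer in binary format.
Convert 0b1010011100111 (binary) → 4096 + 1024 + 128 + 64 + 32 + 4 + 2 + 1 = 5351 (decimal)
Convert MMMDCCXLIV (Roman numeral) → 1000 + 1000 + 1000 + 500 + 100 + 100 + 40 + 4 = 3744 (decimal)
Compute 5351 - 3744 = 1607
Convert 1607 (decimal) → 1607 = 1024 + 512 + 64 + 4 + 2 + 1 → 0b11001000111 (binary)
0b11001000111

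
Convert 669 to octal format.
Convert 669 (decimal) → 669 = 1×512 + 2×64 + 3×8 + 5 → 0o1235 (octal)
0o1235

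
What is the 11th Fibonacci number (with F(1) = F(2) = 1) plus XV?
The 11th Fibonacci number (with F(1) = F(2) = 1): 1, 1, 2, 3, 5, 8, 13, 21, 34, 55, 89 → 89
Convert XV (Roman numeral) → 10 + 5 = 15 (decimal)
Compute 89 + 15 = 104
104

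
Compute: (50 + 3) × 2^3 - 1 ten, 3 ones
Convert 2^3 (power) → 8 (decimal)
Convert 1 ten, 3 ones (place-value notation) → 1×10 + 3 = 13 (decimal)
Expression in decimal: (50 + 3) × 8 - 13
Parentheses first: 50 + 3 = 53
Multiply: 53 × 8 = 424
Subtract: 424 - 13 = 411
411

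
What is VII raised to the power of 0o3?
Convert VII (Roman numeral) → 5 + 1 + 1 = 7 (decimal)
Convert 0o3 (octal) → 3 (decimal)
Compute 7 ^ 3 = 343
343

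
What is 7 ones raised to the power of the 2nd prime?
Convert 7 ones (place-value notation) → 7 (decimal)
Convert the 2nd prime (prime index) → 3 (decimal)
Compute 7 ^ 3 = 343
343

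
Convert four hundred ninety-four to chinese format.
Convert four hundred ninety-four (English words) → 4×100 + 94 = 494 (decimal)
Convert 494 (decimal) → 494 = 4×100 + 9×10 + 4 → 四百九十四 (Chinese numeral)
四百九十四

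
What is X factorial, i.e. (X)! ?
Convert X (Roman numeral) → 10 (decimal)
Compute 10! = 3628800
3628800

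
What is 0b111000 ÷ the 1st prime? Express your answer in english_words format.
Convert 0b111000 (binary) → 32 + 16 + 8 = 56 (decimal)
Convert the 1st prime (prime index) → 2 (decimal)
Compute 56 ÷ 2 = 28
Convert 28 (decimal) → twenty-eight (English words)
twenty-eight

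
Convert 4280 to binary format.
Convert 4280 (decimal) → 4280 = 4096 + 128 + 32 + 16 + 8 → 0b1000010111000 (binary)
0b1000010111000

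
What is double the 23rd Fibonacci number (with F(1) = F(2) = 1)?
The 23rd Fibonacci number (with F(1) = F(2) = 1) = 28657
Compute 28657 × 2 = 57314
57314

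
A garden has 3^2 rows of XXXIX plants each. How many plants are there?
Convert XXXIX (Roman numeral) → 10 + 10 + 10 + 9 = 39 (decimal)
Convert 3^2 (power) → 9 (decimal)
Compute 39 × 9 = 351
351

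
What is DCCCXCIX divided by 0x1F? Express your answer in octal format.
Convert DCCCXCIX (Roman numeral) → 500 + 100 + 100 + 100 + 90 + 9 = 899 (decimal)
Convert 0x1F (hexadecimal) → 1×16 + 15 = 31 (decimal)
Compute 899 ÷ 31 = 29
Convert 29 (decimal) → 29 = 3×8 + 5 → 0o35 (octal)
0o35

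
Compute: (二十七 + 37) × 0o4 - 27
Convert 二十七 (Chinese numeral) → 2×10 + 7 = 27 (decimal)
Convert 0o4 (octal) → 4 (decimal)
Expression in decimal: (27 + 37) × 4 - 27
Parentheses first: 27 + 37 = 64
Multiply: 64 × 4 = 256
Subtract: 256 - 27 = 229
229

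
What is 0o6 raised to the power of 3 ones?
Convert 0o6 (octal) → 6 (decimal)
Convert 3 ones (place-value notation) → 3 (decimal)
Compute 6 ^ 3 = 216
216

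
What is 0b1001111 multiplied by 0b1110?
Convert 0b1001111 (binary) → 64 + 8 + 4 + 2 + 1 = 79 (decimal)
Convert 0b1110 (binary) → 8 + 4 + 2 = 14 (decimal)
Compute 79 × 14 = 1106
1106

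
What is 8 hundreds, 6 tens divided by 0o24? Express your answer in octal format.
Convert 8 hundreds, 6 tens (place-value notation) → 8×100 + 6×10 = 860 (decimal)
Convert 0o24 (octal) → 2×8 + 4 = 20 (decimal)
Compute 860 ÷ 20 = 43
Convert 43 (decimal) → 43 = 5×8 + 3 → 0o53 (octal)
0o53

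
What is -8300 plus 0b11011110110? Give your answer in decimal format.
Convert 0b11011110110 (binary) → 1024 + 512 + 128 + 64 + 32 + 16 + 4 + 2 = 1782 (decimal)
Compute -8300 + 1782 = -6518
-6518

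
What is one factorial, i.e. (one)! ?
Convert one (English words) → 1 (decimal)
Compute 1! = 1
1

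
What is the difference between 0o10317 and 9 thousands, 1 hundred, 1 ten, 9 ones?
Convert 0o10317 (octal) → 1×4096 + 3×64 + 1×8 + 7 = 4303 (decimal)
Convert 9 thousands, 1 hundred, 1 ten, 9 ones (place-value notation) → 9×1000 + 1×100 + 1×10 + 9 = 9119 (decimal)
Difference: |4303 - 9119| = 4816
4816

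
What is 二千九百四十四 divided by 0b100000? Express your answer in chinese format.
Convert 二千九百四十四 (Chinese numeral) → 2×1000 + 9×100 + 4×10 + 4 = 2944 (decimal)
Convert 0b100000 (binary) → 32 (decimal)
Compute 2944 ÷ 32 = 92
Convert 92 (decimal) → 92 = 9×10 + 2 → 九十二 (Chinese numeral)
九十二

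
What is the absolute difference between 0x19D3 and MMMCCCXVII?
Convert 0x19D3 (hexadecimal) → 1×4096 + 9×256 + 13×16 + 3 = 6611 (decimal)
Convert MMMCCCXVII (Roman numeral) → 1000 + 1000 + 1000 + 100 + 100 + 100 + 10 + 5 + 1 + 1 = 3317 (decimal)
Compute |6611 - 3317| = 3294
3294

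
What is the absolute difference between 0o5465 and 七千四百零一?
Convert 0o5465 (octal) → 5×512 + 4×64 + 6×8 + 5 = 2869 (decimal)
Convert 七千四百零一 (Chinese numeral) → 7×1000 + 4×100 + 1 = 7401 (decimal)
Compute |2869 - 7401| = 4532
4532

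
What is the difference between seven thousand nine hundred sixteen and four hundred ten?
Convert seven thousand nine hundred sixteen (English words) → 7×1000 + 9×100 + 16 = 7916 (decimal)
Convert four hundred ten (English words) → 4×100 + 10 = 410 (decimal)
Difference: |7916 - 410| = 7506
7506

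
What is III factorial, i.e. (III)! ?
Convert III (Roman numeral) → 1 + 1 + 1 = 3 (decimal)
Compute 3! = 6
6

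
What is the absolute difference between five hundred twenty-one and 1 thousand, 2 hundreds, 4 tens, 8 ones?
Convert five hundred twenty-one (English words) → 5×100 + 21 = 521 (decimal)
Convert 1 thousand, 2 hundreds, 4 tens, 8 ones (place-value notation) → 1×1000 + 2×100 + 4×10 + 8 = 1248 (decimal)
Compute |521 - 1248| = 727
727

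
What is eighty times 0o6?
Convert eighty (English words) → 80 (decimal)
Convert 0o6 (octal) → 6 (decimal)
Compute 80 × 6 = 480
480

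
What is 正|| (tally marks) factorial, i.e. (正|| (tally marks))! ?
Convert 正|| (tally marks) → 5 + 2 = 7 (decimal)
Compute 7! = 5040
5040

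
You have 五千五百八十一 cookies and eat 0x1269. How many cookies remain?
Convert 五千五百八十一 (Chinese numeral) → 5×1000 + 5×100 + 8×10 + 1 = 5581 (decimal)
Convert 0x1269 (hexadecimal) → 1×4096 + 2×256 + 6×16 + 9 = 4713 (decimal)
Compute 5581 - 4713 = 868
868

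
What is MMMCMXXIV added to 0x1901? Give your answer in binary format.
Convert MMMCMXXIV (Roman numeral) → 1000 + 1000 + 1000 + 900 + 10 + 10 + 4 = 3924 (decimal)
Convert 0x1901 (hexadecimal) → 1×4096 + 9×256 + 1 = 6401 (decimal)
Compute 3924 + 6401 = 10325
Convert 10325 (decimal) → 10325 = 8192 + 2048 + 64 + 16 + 4 + 1 → 0b10100001010101 (binary)
0b10100001010101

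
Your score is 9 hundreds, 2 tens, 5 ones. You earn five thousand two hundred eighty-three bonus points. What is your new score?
Convert 9 hundreds, 2 tens, 5 ones (place-value notation) → 9×100 + 2×10 + 5 = 925 (decimal)
Convert five thousand two hundred eighty-three (English words) → 5×1000 + 2×100 + 83 = 5283 (decimal)
Compute 925 + 5283 = 6208
6208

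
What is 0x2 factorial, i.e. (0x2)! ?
Convert 0x2 (hexadecimal) → 2 (decimal)
Compute 2! = 2
2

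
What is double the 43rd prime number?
The 43rd prime number = 191
Compute 191 × 2 = 382
382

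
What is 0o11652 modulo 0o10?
Convert 0o11652 (octal) → 1×4096 + 1×512 + 6×64 + 5×8 + 2 = 5034 (decimal)
Convert 0o10 (octal) → 1×8 = 8 (decimal)
Compute 5034 mod 8 = 2
2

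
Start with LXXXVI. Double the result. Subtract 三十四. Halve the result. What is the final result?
Convert LXXXVI (Roman numeral) → 50 + 10 + 10 + 10 + 5 + 1 = 86 (decimal)
Start: 86
86 × 2 = 172
Convert 三十四 (Chinese numeral) → 3×10 + 4 = 34 (decimal)
172 - 34 = 138
138 ÷ 2 = 69
69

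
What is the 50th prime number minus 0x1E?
The 50th prime number = 229
Convert 0x1E (hexadecimal) → 1×16 + 14 = 30 (decimal)
Compute 229 - 30 = 199
199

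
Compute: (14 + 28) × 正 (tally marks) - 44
Convert 正 (tally marks) → 5 (decimal)
Expression in decimal: (14 + 28) × 5 - 44
Parentheses first: 14 + 28 = 42
Multiply: 42 × 5 = 210
Subtract: 210 - 44 = 166
166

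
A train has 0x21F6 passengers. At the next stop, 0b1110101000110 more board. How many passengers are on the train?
Convert 0x21F6 (hexadecimal) → 2×4096 + 1×256 + 15×16 + 6 = 8694 (decimal)
Convert 0b1110101000110 (binary) → 4096 + 2048 + 1024 + 256 + 64 + 4 + 2 = 7494 (decimal)
Compute 8694 + 7494 = 16188
16188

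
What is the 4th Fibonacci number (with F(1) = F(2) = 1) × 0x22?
Convert the 4th Fibonacci number (with F(1) = F(2) = 1) (Fibonacci index) → 1, 1, 2, 3 → 3 (decimal)
Convert 0x22 (hexadecimal) → 2×16 + 2 = 34 (decimal)
Compute 3 × 34 = 102
102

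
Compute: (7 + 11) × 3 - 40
Parentheses first: 7 + 11 = 18
Multiply: 18 × 3 = 54
Subtract: 54 - 40 = 14
14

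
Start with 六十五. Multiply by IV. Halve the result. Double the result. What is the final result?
Convert 六十五 (Chinese numeral) → 6×10 + 5 = 65 (decimal)
Start: 65
Convert IV (Roman numeral) → 4 (decimal)
65 × 4 = 260
260 ÷ 2 = 130
130 × 2 = 260
260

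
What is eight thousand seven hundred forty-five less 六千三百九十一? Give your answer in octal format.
Convert eight thousand seven hundred forty-five (English words) → 8×1000 + 7×100 + 45 = 8745 (decimal)
Convert 六千三百九十一 (Chinese numeral) → 6×1000 + 3×100 + 9×10 + 1 = 6391 (decimal)
Compute 8745 - 6391 = 2354
Convert 2354 (decimal) → 2354 = 4×512 + 4×64 + 6×8 + 2 → 0o4462 (octal)
0o4462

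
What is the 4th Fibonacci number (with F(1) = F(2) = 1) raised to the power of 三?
Convert the 4th Fibonacci number (with F(1) = F(2) = 1) (Fibonacci index) → 1, 1, 2, 3 → 3 (decimal)
Convert 三 (Chinese numeral) → 3 (decimal)
Compute 3 ^ 3 = 27
27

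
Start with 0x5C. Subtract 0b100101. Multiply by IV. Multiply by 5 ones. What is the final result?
Convert 0x5C (hexadecimal) → 5×16 + 12 = 92 (decimal)
Start: 92
Convert 0b100101 (binary) → 32 + 4 + 1 = 37 (decimal)
92 - 37 = 55
Convert IV (Roman numeral) → 4 (decimal)
55 × 4 = 220
Convert 5 ones (place-value notation) → 5 (decimal)
220 × 5 = 1100
1100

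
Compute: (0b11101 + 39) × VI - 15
Convert 0b11101 (binary) → 16 + 8 + 4 + 1 = 29 (decimal)
Convert VI (Roman numeral) → 5 + 1 = 6 (decimal)
Expression in decimal: (29 + 39) × 6 - 15
Parentheses first: 29 + 39 = 68
Multiply: 68 × 6 = 408
Subtract: 408 - 15 = 393
393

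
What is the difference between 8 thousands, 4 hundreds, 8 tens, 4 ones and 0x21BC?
Convert 8 thousands, 4 hundreds, 8 tens, 4 ones (place-value notation) → 8×1000 + 4×100 + 8×10 + 4 = 8484 (decimal)
Convert 0x21BC (hexadecimal) → 2×4096 + 1×256 + 11×16 + 12 = 8636 (decimal)
Difference: |8484 - 8636| = 152
152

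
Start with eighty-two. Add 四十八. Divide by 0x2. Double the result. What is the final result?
Convert eighty-two (English words) → 82 (decimal)
Start: 82
Convert 四十八 (Chinese numeral) → 4×10 + 8 = 48 (decimal)
82 + 48 = 130
Convert 0x2 (hexadecimal) → 2 (decimal)
130 ÷ 2 = 65
65 × 2 = 130
130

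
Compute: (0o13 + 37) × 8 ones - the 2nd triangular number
Convert 0o13 (octal) → 1×8 + 3 = 11 (decimal)
Convert 8 ones (place-value notation) → 8 (decimal)
Convert the 2nd triangular number (triangular index) → 2×3/2 = 3 (decimal)
Expression in decimal: (11 + 37) × 8 - 3
Parentheses first: 11 + 37 = 48
Multiply: 48 × 8 = 384
Subtract: 384 - 3 = 381
381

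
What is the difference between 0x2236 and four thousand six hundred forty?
Convert 0x2236 (hexadecimal) → 2×4096 + 2×256 + 3×16 + 6 = 8758 (decimal)
Convert four thousand six hundred forty (English words) → 4×1000 + 6×100 + 40 = 4640 (decimal)
Difference: |8758 - 4640| = 4118
4118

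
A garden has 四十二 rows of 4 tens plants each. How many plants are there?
Convert 4 tens (place-value notation) → 4×10 = 40 (decimal)
Convert 四十二 (Chinese numeral) → 4×10 + 2 = 42 (decimal)
Compute 40 × 42 = 1680
1680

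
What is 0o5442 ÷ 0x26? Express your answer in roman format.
Convert 0o5442 (octal) → 5×512 + 4×64 + 4×8 + 2 = 2850 (decimal)
Convert 0x26 (hexadecimal) → 2×16 + 6 = 38 (decimal)
Compute 2850 ÷ 38 = 75
Convert 75 (decimal) → 75 = 50 + 10 + 10 + 5 → LXXV (Roman numeral)
LXXV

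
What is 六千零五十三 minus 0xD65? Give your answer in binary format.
Convert 六千零五十三 (Chinese numeral) → 6×1000 + 5×10 + 3 = 6053 (decimal)
Convert 0xD65 (hexadecimal) → 13×256 + 6×16 + 5 = 3429 (decimal)
Compute 6053 - 3429 = 2624
Convert 2624 (decimal) → 2624 = 2048 + 512 + 64 → 0b101001000000 (binary)
0b101001000000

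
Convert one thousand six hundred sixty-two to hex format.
Convert one thousand six hundred sixty-two (English words) → 1×1000 + 6×100 + 62 = 1662 (decimal)
Convert 1662 (decimal) → 1662 = 6×256 + 7×16 + 14 → 0x67E (hexadecimal)
0x67E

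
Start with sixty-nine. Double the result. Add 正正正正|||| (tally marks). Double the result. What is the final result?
Convert sixty-nine (English words) → 69 (decimal)
Start: 69
69 × 2 = 138
Convert 正正正正|||| (tally marks) → 5 + 5 + 5 + 5 + 4 = 24 (decimal)
138 + 24 = 162
162 × 2 = 324
324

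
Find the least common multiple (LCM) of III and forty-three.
Convert III (Roman numeral) → 1 + 1 + 1 = 3 (decimal)
Convert forty-three (English words) → 43 (decimal)
Compute lcm(3, 43) = 129
129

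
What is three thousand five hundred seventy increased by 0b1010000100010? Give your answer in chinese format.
Convert three thousand five hundred seventy (English words) → 3×1000 + 5×100 + 70 = 3570 (decimal)
Convert 0b1010000100010 (binary) → 4096 + 1024 + 32 + 2 = 5154 (decimal)
Compute 3570 + 5154 = 8724
Convert 8724 (decimal) → 8724 = 8×1000 + 7×100 + 2×10 + 4 → 八千七百二十四 (Chinese numeral)
八千七百二十四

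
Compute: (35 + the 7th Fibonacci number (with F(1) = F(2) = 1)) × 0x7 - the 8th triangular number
Convert the 7th Fibonacci number (with F(1) = F(2) = 1) (Fibonacci index) → 1, 1, 2, 3, 5, 8, 13 → 13 (decimal)
Convert 0x7 (hexadecimal) → 7 (decimal)
Convert the 8th triangular number (triangular index) → 8×9/2 = 36 (decimal)
Expression in decimal: (35 + 13) × 7 - 36
Parentheses first: 35 + 13 = 48
Multiply: 48 × 7 = 336
Subtract: 336 - 36 = 300
300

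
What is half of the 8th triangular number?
The 8th triangular number = 8×9/2 = 36
Compute 36 ÷ 2 = 18
18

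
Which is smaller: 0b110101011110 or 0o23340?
Convert 0b110101011110 (binary) → 2048 + 1024 + 256 + 64 + 16 + 8 + 4 + 2 = 3422 (decimal)
Convert 0o23340 (octal) → 2×4096 + 3×512 + 3×64 + 4×8 = 9952 (decimal)
Compare 3422 vs 9952: smaller = 3422
3422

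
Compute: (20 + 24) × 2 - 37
Parentheses first: 20 + 24 = 44
Multiply: 44 × 2 = 88
Subtract: 88 - 37 = 51
51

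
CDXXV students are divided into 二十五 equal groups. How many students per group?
Convert CDXXV (Roman numeral) → 400 + 10 + 10 + 5 = 425 (decimal)
Convert 二十五 (Chinese numeral) → 2×10 + 5 = 25 (decimal)
Compute 425 ÷ 25 = 17
17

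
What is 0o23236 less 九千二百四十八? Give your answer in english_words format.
Convert 0o23236 (octal) → 2×4096 + 3×512 + 2×64 + 3×8 + 6 = 9886 (decimal)
Convert 九千二百四十八 (Chinese numeral) → 9×1000 + 2×100 + 4×10 + 8 = 9248 (decimal)
Compute 9886 - 9248 = 638
Convert 638 (decimal) → 638 = 6×100 + 38 → six hundred thirty-eight (English words)
six hundred thirty-eight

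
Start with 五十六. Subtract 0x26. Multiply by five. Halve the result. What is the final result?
Convert 五十六 (Chinese numeral) → 5×10 + 6 = 56 (decimal)
Start: 56
Convert 0x26 (hexadecimal) → 2×16 + 6 = 38 (decimal)
56 - 38 = 18
Convert five (English words) → 5 (decimal)
18 × 5 = 90
90 ÷ 2 = 45
45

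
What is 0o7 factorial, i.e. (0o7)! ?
Convert 0o7 (octal) → 7 (decimal)
Compute 7! = 5040
5040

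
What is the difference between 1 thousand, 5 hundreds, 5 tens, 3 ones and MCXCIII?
Convert 1 thousand, 5 hundreds, 5 tens, 3 ones (place-value notation) → 1×1000 + 5×100 + 5×10 + 3 = 1553 (decimal)
Convert MCXCIII (Roman numeral) → 1000 + 100 + 90 + 1 + 1 + 1 = 1193 (decimal)
Difference: |1553 - 1193| = 360
360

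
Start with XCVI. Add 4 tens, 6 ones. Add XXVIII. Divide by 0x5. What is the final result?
Convert XCVI (Roman numeral) → 90 + 5 + 1 = 96 (decimal)
Start: 96
Convert 4 tens, 6 ones (place-value notation) → 4×10 + 6 = 46 (decimal)
96 + 46 = 142
Convert XXVIII (Roman numeral) → 10 + 10 + 5 + 1 + 1 + 1 = 28 (decimal)
142 + 28 = 170
Convert 0x5 (hexadecimal) → 5 (decimal)
170 ÷ 5 = 34
34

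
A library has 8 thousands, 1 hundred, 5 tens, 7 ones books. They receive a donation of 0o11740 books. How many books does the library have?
Convert 8 thousands, 1 hundred, 5 tens, 7 ones (place-value notation) → 8×1000 + 1×100 + 5×10 + 7 = 8157 (decimal)
Convert 0o11740 (octal) → 1×4096 + 1×512 + 7×64 + 4×8 = 5088 (decimal)
Compute 8157 + 5088 = 13245
13245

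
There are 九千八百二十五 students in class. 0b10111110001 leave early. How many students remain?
Convert 九千八百二十五 (Chinese numeral) → 9×1000 + 8×100 + 2×10 + 5 = 9825 (decimal)
Convert 0b10111110001 (binary) → 1024 + 256 + 128 + 64 + 32 + 16 + 1 = 1521 (decimal)
Compute 9825 - 1521 = 8304
8304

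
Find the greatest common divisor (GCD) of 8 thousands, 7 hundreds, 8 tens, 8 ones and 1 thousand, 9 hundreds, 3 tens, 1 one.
Convert 8 thousands, 7 hundreds, 8 tens, 8 ones (place-value notation) → 8×1000 + 7×100 + 8×10 + 8 = 8788 (decimal)
Convert 1 thousand, 9 hundreds, 3 tens, 1 one (place-value notation) → 1×1000 + 9×100 + 3×10 + 1 = 1931 (decimal)
Compute gcd(8788, 1931) = 1
1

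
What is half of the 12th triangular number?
The 12th triangular number = 12×13/2 = 78
Compute 78 ÷ 2 = 39
39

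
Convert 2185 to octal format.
Convert 2185 (decimal) → 2185 = 4×512 + 2×64 + 1×8 + 1 → 0o4211 (octal)
0o4211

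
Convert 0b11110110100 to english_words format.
Convert 0b11110110100 (binary) → 1024 + 512 + 256 + 128 + 32 + 16 + 4 = 1972 (decimal)
Convert 1972 (decimal) → 1972 = 1×1000 + 9×100 + 72 → one thousand nine hundred seventy-two (English words)
one thousand nine hundred seventy-two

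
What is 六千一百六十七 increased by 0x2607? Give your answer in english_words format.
Convert 六千一百六十七 (Chinese numeral) → 6×1000 + 1×100 + 6×10 + 7 = 6167 (decimal)
Convert 0x2607 (hexadecimal) → 2×4096 + 6×256 + 7 = 9735 (decimal)
Compute 6167 + 9735 = 15902
Convert 15902 (decimal) → 15902 = 15×1000 + 9×100 + 2 → fifteen thousand nine hundred two (English words)
fifteen thousand nine hundred two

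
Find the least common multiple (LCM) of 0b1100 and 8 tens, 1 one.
Convert 0b1100 (binary) → 8 + 4 = 12 (decimal)
Convert 8 tens, 1 one (place-value notation) → 8×10 + 1 = 81 (decimal)
Compute lcm(12, 81) = 324
324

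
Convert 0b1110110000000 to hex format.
Convert 0b1110110000000 (binary) → 4096 + 2048 + 1024 + 256 + 128 = 7552 (decimal)
Convert 7552 (decimal) → 7552 = 1×4096 + 13×256 + 8×16 → 0x1D80 (hexadecimal)
0x1D80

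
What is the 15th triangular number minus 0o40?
The 15th triangular number = 15×16/2 = 120
Convert 0o40 (octal) → 4×8 = 32 (decimal)
Compute 120 - 32 = 88
88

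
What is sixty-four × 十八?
Convert sixty-four (English words) → 64 (decimal)
Convert 十八 (Chinese numeral) → 1×10 + 8 = 18 (decimal)
Compute 64 × 18 = 1152
1152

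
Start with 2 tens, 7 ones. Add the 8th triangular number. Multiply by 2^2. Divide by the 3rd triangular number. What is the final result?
Convert 2 tens, 7 ones (place-value notation) → 2×10 + 7 = 27 (decimal)
Start: 27
Convert the 8th triangular number (triangular index) → 8×9/2 = 36 (decimal)
27 + 36 = 63
Convert 2^2 (power) → 4 (decimal)
63 × 4 = 252
Convert the 3rd triangular number (triangular index) → 3×4/2 = 6 (decimal)
252 ÷ 6 = 42
42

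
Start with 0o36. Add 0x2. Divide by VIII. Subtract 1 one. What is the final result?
Convert 0o36 (octal) → 3×8 + 6 = 30 (decimal)
Start: 30
Convert 0x2 (hexadecimal) → 2 (decimal)
30 + 2 = 32
Convert VIII (Roman numeral) → 5 + 1 + 1 + 1 = 8 (decimal)
32 ÷ 8 = 4
Convert 1 one (place-value notation) → 1 (decimal)
4 - 1 = 3
3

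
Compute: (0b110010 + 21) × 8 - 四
Convert 0b110010 (binary) → 32 + 16 + 2 = 50 (decimal)
Convert 四 (Chinese numeral) → 4 (decimal)
Expression in decimal: (50 + 21) × 8 - 4
Parentheses first: 50 + 21 = 71
Multiply: 71 × 8 = 568
Subtract: 568 - 4 = 564
564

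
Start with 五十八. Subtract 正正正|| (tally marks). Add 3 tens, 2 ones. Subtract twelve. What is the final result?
Convert 五十八 (Chinese numeral) → 5×10 + 8 = 58 (decimal)
Start: 58
Convert 正正正|| (tally marks) → 5 + 5 + 5 + 2 = 17 (decimal)
58 - 17 = 41
Convert 3 tens, 2 ones (place-value notation) → 3×10 + 2 = 32 (decimal)
41 + 32 = 73
Convert twelve (English words) → 12 (decimal)
73 - 12 = 61
61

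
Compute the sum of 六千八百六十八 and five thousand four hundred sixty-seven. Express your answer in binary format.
Convert 六千八百六十八 (Chinese numeral) → 6×1000 + 8×100 + 6×10 + 8 = 6868 (decimal)
Convert five thousand four hundred sixty-seven (English words) → 5×1000 + 4×100 + 67 = 5467 (decimal)
Compute 6868 + 5467 = 12335
Convert 12335 (decimal) → 12335 = 8192 + 4096 + 32 + 8 + 4 + 2 + 1 → 0b11000000101111 (binary)
0b11000000101111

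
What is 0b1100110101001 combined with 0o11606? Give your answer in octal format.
Convert 0b1100110101001 (binary) → 4096 + 2048 + 256 + 128 + 32 + 8 + 1 = 6569 (decimal)
Convert 0o11606 (octal) → 1×4096 + 1×512 + 6×64 + 6 = 4998 (decimal)
Compute 6569 + 4998 = 11567
Convert 11567 (decimal) → 11567 = 2×4096 + 6×512 + 4×64 + 5×8 + 7 → 0o26457 (octal)
0o26457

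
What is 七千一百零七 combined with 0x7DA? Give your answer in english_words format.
Convert 七千一百零七 (Chinese numeral) → 7×1000 + 1×100 + 7 = 7107 (decimal)
Convert 0x7DA (hexadecimal) → 7×256 + 13×16 + 10 = 2010 (decimal)
Compute 7107 + 2010 = 9117
Convert 9117 (decimal) → 9117 = 9×1000 + 1×100 + 17 → nine thousand one hundred seventeen (English words)
nine thousand one hundred seventeen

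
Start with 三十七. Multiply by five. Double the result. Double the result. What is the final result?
Convert 三十七 (Chinese numeral) → 3×10 + 7 = 37 (decimal)
Start: 37
Convert five (English words) → 5 (decimal)
37 × 5 = 185
185 × 2 = 370
370 × 2 = 740
740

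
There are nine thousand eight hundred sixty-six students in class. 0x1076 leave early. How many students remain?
Convert nine thousand eight hundred sixty-six (English words) → 9×1000 + 8×100 + 66 = 9866 (decimal)
Convert 0x1076 (hexadecimal) → 1×4096 + 7×16 + 6 = 4214 (decimal)
Compute 9866 - 4214 = 5652
5652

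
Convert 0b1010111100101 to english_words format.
Convert 0b1010111100101 (binary) → 4096 + 1024 + 256 + 128 + 64 + 32 + 4 + 1 = 5605 (decimal)
Convert 5605 (decimal) → 5605 = 5×1000 + 6×100 + 5 → five thousand six hundred five (English words)
five thousand six hundred five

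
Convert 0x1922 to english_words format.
Convert 0x1922 (hexadecimal) → 1×4096 + 9×256 + 2×16 + 2 = 6434 (decimal)
Convert 6434 (decimal) → 6434 = 6×1000 + 4×100 + 34 → six thousand four hundred thirty-four (English words)
six thousand four hundred thirty-four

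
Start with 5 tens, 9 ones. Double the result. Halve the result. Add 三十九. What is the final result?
Convert 5 tens, 9 ones (place-value notation) → 5×10 + 9 = 59 (decimal)
Start: 59
59 × 2 = 118
118 ÷ 2 = 59
Convert 三十九 (Chinese numeral) → 3×10 + 9 = 39 (decimal)
59 + 39 = 98
98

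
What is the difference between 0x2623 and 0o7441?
Convert 0x2623 (hexadecimal) → 2×4096 + 6×256 + 2×16 + 3 = 9763 (decimal)
Convert 0o7441 (octal) → 7×512 + 4×64 + 4×8 + 1 = 3873 (decimal)
Difference: |9763 - 3873| = 5890
5890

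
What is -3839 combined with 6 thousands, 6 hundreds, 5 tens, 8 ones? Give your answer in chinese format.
Convert 6 thousands, 6 hundreds, 5 tens, 8 ones (place-value notation) → 6×1000 + 6×100 + 5×10 + 8 = 6658 (decimal)
Compute -3839 + 6658 = 2819
Convert 2819 (decimal) → 2819 = 2×1000 + 8×100 + 1×10 + 9 → 二千八百一十九 (Chinese numeral)
二千八百一十九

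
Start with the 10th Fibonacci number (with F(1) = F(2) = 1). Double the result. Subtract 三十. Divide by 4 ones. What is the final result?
Convert the 10th Fibonacci number (with F(1) = F(2) = 1) (Fibonacci index) → 1, 1, 2, 3, 5, 8, 13, 21, 34, 55 → 55 (decimal)
Start: 55
55 × 2 = 110
Convert 三十 (Chinese numeral) → 3×10 = 30 (decimal)
110 - 30 = 80
Convert 4 ones (place-value notation) → 4 (decimal)
80 ÷ 4 = 20
20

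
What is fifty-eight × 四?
Convert fifty-eight (English words) → 58 (decimal)
Convert 四 (Chinese numeral) → 4 (decimal)
Compute 58 × 4 = 232
232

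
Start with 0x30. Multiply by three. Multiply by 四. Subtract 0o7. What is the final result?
Convert 0x30 (hexadecimal) → 3×16 = 48 (decimal)
Start: 48
Convert three (English words) → 3 (decimal)
48 × 3 = 144
Convert 四 (Chinese numeral) → 4 (decimal)
144 × 4 = 576
Convert 0o7 (octal) → 7 (decimal)
576 - 7 = 569
569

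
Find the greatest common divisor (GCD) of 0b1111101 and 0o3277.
Convert 0b1111101 (binary) → 64 + 32 + 16 + 8 + 4 + 1 = 125 (decimal)
Convert 0o3277 (octal) → 3×512 + 2×64 + 7×8 + 7 = 1727 (decimal)
Compute gcd(125, 1727) = 1
1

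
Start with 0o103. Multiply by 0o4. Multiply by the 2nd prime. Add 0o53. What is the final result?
Convert 0o103 (octal) → 1×64 + 3 = 67 (decimal)
Start: 67
Convert 0o4 (octal) → 4 (decimal)
67 × 4 = 268
Convert the 2nd prime (prime index) → 3 (decimal)
268 × 3 = 804
Convert 0o53 (octal) → 5×8 + 3 = 43 (decimal)
804 + 43 = 847
847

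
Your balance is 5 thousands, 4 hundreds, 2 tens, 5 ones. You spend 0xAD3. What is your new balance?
Convert 5 thousands, 4 hundreds, 2 tens, 5 ones (place-value notation) → 5×1000 + 4×100 + 2×10 + 5 = 5425 (decimal)
Convert 0xAD3 (hexadecimal) → 10×256 + 13×16 + 3 = 2771 (decimal)
Compute 5425 - 2771 = 2654
2654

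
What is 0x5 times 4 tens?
Convert 0x5 (hexadecimal) → 5 (decimal)
Convert 4 tens (place-value notation) → 4×10 = 40 (decimal)
Compute 5 × 40 = 200
200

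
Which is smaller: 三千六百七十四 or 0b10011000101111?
Convert 三千六百七十四 (Chinese numeral) → 3×1000 + 6×100 + 7×10 + 4 = 3674 (decimal)
Convert 0b10011000101111 (binary) → 8192 + 1024 + 512 + 32 + 8 + 4 + 2 + 1 = 9775 (decimal)
Compare 3674 vs 9775: smaller = 3674
3674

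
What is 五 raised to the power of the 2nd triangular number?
Convert 五 (Chinese numeral) → 5 (decimal)
Convert the 2nd triangular number (triangular index) → 2×3/2 = 3 (decimal)
Compute 5 ^ 3 = 125
125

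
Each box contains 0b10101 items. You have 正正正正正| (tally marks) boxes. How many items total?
Convert 0b10101 (binary) → 16 + 4 + 1 = 21 (decimal)
Convert 正正正正正| (tally marks) → 5 + 5 + 5 + 5 + 5 + 1 = 26 (decimal)
Compute 21 × 26 = 546
546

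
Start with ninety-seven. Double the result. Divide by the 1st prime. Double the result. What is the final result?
Convert ninety-seven (English words) → 97 (decimal)
Start: 97
97 × 2 = 194
Convert the 1st prime (prime index) → 2 (decimal)
194 ÷ 2 = 97
97 × 2 = 194
194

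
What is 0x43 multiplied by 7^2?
Convert 0x43 (hexadecimal) → 4×16 + 3 = 67 (decimal)
Convert 7^2 (power) → 49 (decimal)
Compute 67 × 49 = 3283
3283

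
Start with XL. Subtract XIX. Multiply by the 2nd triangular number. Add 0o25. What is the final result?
Convert XL (Roman numeral) → 40 (decimal)
Start: 40
Convert XIX (Roman numeral) → 10 + 9 = 19 (decimal)
40 - 19 = 21
Convert the 2nd triangular number (triangular index) → 2×3/2 = 3 (decimal)
21 × 3 = 63
Convert 0o25 (octal) → 2×8 + 5 = 21 (decimal)
63 + 21 = 84
84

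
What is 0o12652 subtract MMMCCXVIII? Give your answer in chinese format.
Convert 0o12652 (octal) → 1×4096 + 2×512 + 6×64 + 5×8 + 2 = 5546 (decimal)
Convert MMMCCXVIII (Roman numeral) → 1000 + 1000 + 1000 + 100 + 100 + 10 + 5 + 1 + 1 + 1 = 3218 (decimal)
Compute 5546 - 3218 = 2328
Convert 2328 (decimal) → 2328 = 2×1000 + 3×100 + 2×10 + 8 → 二千三百二十八 (Chinese numeral)
二千三百二十八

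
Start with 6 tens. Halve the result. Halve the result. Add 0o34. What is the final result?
Convert 6 tens (place-value notation) → 6×10 = 60 (decimal)
Start: 60
60 ÷ 2 = 30
30 ÷ 2 = 15
Convert 0o34 (octal) → 3×8 + 4 = 28 (decimal)
15 + 28 = 43
43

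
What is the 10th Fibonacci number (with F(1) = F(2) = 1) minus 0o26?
The 10th Fibonacci number (with F(1) = F(2) = 1): 1, 1, 2, 3, 5, 8, 13, 21, 34, 55 → 55
Convert 0o26 (octal) → 2×8 + 6 = 22 (decimal)
Compute 55 - 22 = 33
33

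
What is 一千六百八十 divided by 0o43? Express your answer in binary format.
Convert 一千六百八十 (Chinese numeral) → 1×1000 + 6×100 + 8×10 = 1680 (decimal)
Convert 0o43 (octal) → 4×8 + 3 = 35 (decimal)
Compute 1680 ÷ 35 = 48
Convert 48 (decimal) → 48 = 32 + 16 → 0b110000 (binary)
0b110000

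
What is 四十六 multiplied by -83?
Convert 四十六 (Chinese numeral) → 4×10 + 6 = 46 (decimal)
Compute 46 × -83 = -3818
-3818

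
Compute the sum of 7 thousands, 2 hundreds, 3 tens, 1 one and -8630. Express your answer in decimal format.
Convert 7 thousands, 2 hundreds, 3 tens, 1 one (place-value notation) → 7×1000 + 2×100 + 3×10 + 1 = 7231 (decimal)
Compute 7231 + -8630 = -1399
-1399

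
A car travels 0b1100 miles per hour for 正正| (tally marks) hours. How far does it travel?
Convert 0b1100 (binary) → 8 + 4 = 12 (decimal)
Convert 正正| (tally marks) → 5 + 5 + 1 = 11 (decimal)
Compute 12 × 11 = 132
132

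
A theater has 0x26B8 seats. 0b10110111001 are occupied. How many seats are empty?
Convert 0x26B8 (hexadecimal) → 2×4096 + 6×256 + 11×16 + 8 = 9912 (decimal)
Convert 0b10110111001 (binary) → 1024 + 256 + 128 + 32 + 16 + 8 + 1 = 1465 (decimal)
Compute 9912 - 1465 = 8447
8447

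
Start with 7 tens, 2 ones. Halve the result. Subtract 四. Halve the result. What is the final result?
Convert 7 tens, 2 ones (place-value notation) → 7×10 + 2 = 72 (decimal)
Start: 72
72 ÷ 2 = 36
Convert 四 (Chinese numeral) → 4 (decimal)
36 - 4 = 32
32 ÷ 2 = 16
16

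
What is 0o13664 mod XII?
Convert 0o13664 (octal) → 1×4096 + 3×512 + 6×64 + 6×8 + 4 = 6068 (decimal)
Convert XII (Roman numeral) → 10 + 1 + 1 = 12 (decimal)
Compute 6068 mod 12 = 8
8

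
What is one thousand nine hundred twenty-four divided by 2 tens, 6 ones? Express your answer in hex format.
Convert one thousand nine hundred twenty-four (English words) → 1×1000 + 9×100 + 24 = 1924 (decimal)
Convert 2 tens, 6 ones (place-value notation) → 2×10 + 6 = 26 (decimal)
Compute 1924 ÷ 26 = 74
Convert 74 (decimal) → 74 = 4×16 + 10 → 0x4A (hexadecimal)
0x4A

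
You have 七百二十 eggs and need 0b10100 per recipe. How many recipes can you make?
Convert 七百二十 (Chinese numeral) → 7×100 + 2×10 = 720 (decimal)
Convert 0b10100 (binary) → 16 + 4 = 20 (decimal)
Compute 720 ÷ 20 = 36
36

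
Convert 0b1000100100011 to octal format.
Convert 0b1000100100011 (binary) → 4096 + 256 + 32 + 2 + 1 = 4387 (decimal)
Convert 4387 (decimal) → 4387 = 1×4096 + 4×64 + 4×8 + 3 → 0o10443 (octal)
0o10443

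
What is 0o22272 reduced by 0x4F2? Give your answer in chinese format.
Convert 0o22272 (octal) → 2×4096 + 2×512 + 2×64 + 7×8 + 2 = 9402 (decimal)
Convert 0x4F2 (hexadecimal) → 4×256 + 15×16 + 2 = 1266 (decimal)
Compute 9402 - 1266 = 8136
Convert 8136 (decimal) → 8136 = 8×1000 + 1×100 + 3×10 + 6 → 八千一百三十六 (Chinese numeral)
八千一百三十六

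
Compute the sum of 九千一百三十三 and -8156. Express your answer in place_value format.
Convert 九千一百三十三 (Chinese numeral) → 9×1000 + 1×100 + 3×10 + 3 = 9133 (decimal)
Compute 9133 + -8156 = 977
Convert 977 (decimal) → 977 = 9×100 + 7×10 + 7 → 9 hundreds, 7 tens, 7 ones (place-value notation)
9 hundreds, 7 tens, 7 ones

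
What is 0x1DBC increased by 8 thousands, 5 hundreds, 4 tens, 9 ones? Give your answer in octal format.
Convert 0x1DBC (hexadecimal) → 1×4096 + 13×256 + 11×16 + 12 = 7612 (decimal)
Convert 8 thousands, 5 hundreds, 4 tens, 9 ones (place-value notation) → 8×1000 + 5×100 + 4×10 + 9 = 8549 (decimal)
Compute 7612 + 8549 = 16161
Convert 16161 (decimal) → 16161 = 3×4096 + 7×512 + 4×64 + 4×8 + 1 → 0o37441 (octal)
0o37441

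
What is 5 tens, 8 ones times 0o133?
Convert 5 tens, 8 ones (place-value notation) → 5×10 + 8 = 58 (decimal)
Convert 0o133 (octal) → 1×64 + 3×8 + 3 = 91 (decimal)
Compute 58 × 91 = 5278
5278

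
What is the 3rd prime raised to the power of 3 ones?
Convert the 3rd prime (prime index) → 5 (decimal)
Convert 3 ones (place-value notation) → 3 (decimal)
Compute 5 ^ 3 = 125
125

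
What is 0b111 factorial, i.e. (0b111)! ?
Convert 0b111 (binary) → 4 + 2 + 1 = 7 (decimal)
Compute 7! = 5040
5040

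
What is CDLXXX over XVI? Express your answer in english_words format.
Convert CDLXXX (Roman numeral) → 400 + 50 + 10 + 10 + 10 = 480 (decimal)
Convert XVI (Roman numeral) → 10 + 5 + 1 = 16 (decimal)
Compute 480 ÷ 16 = 30
Convert 30 (decimal) → thirty (English words)
thirty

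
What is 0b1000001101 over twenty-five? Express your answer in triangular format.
Convert 0b1000001101 (binary) → 512 + 8 + 4 + 1 = 525 (decimal)
Convert twenty-five (English words) → 25 (decimal)
Compute 525 ÷ 25 = 21
Convert 21 (decimal) → 21 = 6×7/2 → the 6th triangular number (triangular index)
the 6th triangular number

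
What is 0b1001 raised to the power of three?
Convert 0b1001 (binary) → 8 + 1 = 9 (decimal)
Convert three (English words) → 3 (decimal)
Compute 9 ^ 3 = 729
729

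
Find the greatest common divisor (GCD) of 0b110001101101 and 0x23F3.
Convert 0b110001101101 (binary) → 2048 + 1024 + 64 + 32 + 8 + 4 + 1 = 3181 (decimal)
Convert 0x23F3 (hexadecimal) → 2×4096 + 3×256 + 15×16 + 3 = 9203 (decimal)
Compute gcd(3181, 9203) = 1
1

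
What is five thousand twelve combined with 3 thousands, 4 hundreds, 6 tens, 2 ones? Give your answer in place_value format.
Convert five thousand twelve (English words) → 5×1000 + 12 = 5012 (decimal)
Convert 3 thousands, 4 hundreds, 6 tens, 2 ones (place-value notation) → 3×1000 + 4×100 + 6×10 + 2 = 3462 (decimal)
Compute 5012 + 3462 = 8474
Convert 8474 (decimal) → 8474 = 8×1000 + 4×100 + 7×10 + 4 → 8 thousands, 4 hundreds, 7 tens, 4 ones (place-value notation)
8 thousands, 4 hundreds, 7 tens, 4 ones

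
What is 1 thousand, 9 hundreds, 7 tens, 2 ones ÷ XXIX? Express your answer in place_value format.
Convert 1 thousand, 9 hundreds, 7 tens, 2 ones (place-value notation) → 1×1000 + 9×100 + 7×10 + 2 = 1972 (decimal)
Convert XXIX (Roman numeral) → 10 + 10 + 9 = 29 (decimal)
Compute 1972 ÷ 29 = 68
Convert 68 (decimal) → 68 = 6×10 + 8 → 6 tens, 8 ones (place-value notation)
6 tens, 8 ones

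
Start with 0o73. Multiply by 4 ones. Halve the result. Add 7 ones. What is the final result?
Convert 0o73 (octal) → 7×8 + 3 = 59 (decimal)
Start: 59
Convert 4 ones (place-value notation) → 4 (decimal)
59 × 4 = 236
236 ÷ 2 = 118
Convert 7 ones (place-value notation) → 7 (decimal)
118 + 7 = 125
125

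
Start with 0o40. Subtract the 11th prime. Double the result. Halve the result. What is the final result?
Convert 0o40 (octal) → 4×8 = 32 (decimal)
Start: 32
Convert the 11th prime (prime index) → 31 (decimal)
32 - 31 = 1
1 × 2 = 2
2 ÷ 2 = 1
1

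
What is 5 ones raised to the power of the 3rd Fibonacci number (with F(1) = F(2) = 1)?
Convert 5 ones (place-value notation) → 5 (decimal)
Convert the 3rd Fibonacci number (with F(1) = F(2) = 1) (Fibonacci index) → 1, 1, 2 → 2 (decimal)
Compute 5 ^ 2 = 25
25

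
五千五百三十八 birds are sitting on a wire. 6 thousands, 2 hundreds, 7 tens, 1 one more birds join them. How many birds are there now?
Convert 五千五百三十八 (Chinese numeral) → 5×1000 + 5×100 + 3×10 + 8 = 5538 (decimal)
Convert 6 thousands, 2 hundreds, 7 tens, 1 one (place-value notation) → 6×1000 + 2×100 + 7×10 + 1 = 6271 (decimal)
Compute 5538 + 6271 = 11809
11809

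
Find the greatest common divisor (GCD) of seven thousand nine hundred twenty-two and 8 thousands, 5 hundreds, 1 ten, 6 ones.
Convert seven thousand nine hundred twenty-two (English words) → 7×1000 + 9×100 + 22 = 7922 (decimal)
Convert 8 thousands, 5 hundreds, 1 ten, 6 ones (place-value notation) → 8×1000 + 5×100 + 1×10 + 6 = 8516 (decimal)
Compute gcd(7922, 8516) = 2
2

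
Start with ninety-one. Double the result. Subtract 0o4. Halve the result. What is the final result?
Convert ninety-one (English words) → 91 (decimal)
Start: 91
91 × 2 = 182
Convert 0o4 (octal) → 4 (decimal)
182 - 4 = 178
178 ÷ 2 = 89
89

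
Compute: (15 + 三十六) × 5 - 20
Convert 三十六 (Chinese numeral) → 3×10 + 6 = 36 (decimal)
Expression in decimal: (15 + 36) × 5 - 20
Parentheses first: 15 + 36 = 51
Multiply: 51 × 5 = 255
Subtract: 255 - 20 = 235
235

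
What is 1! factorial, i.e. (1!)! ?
Convert 1! (factorial) → 1 (decimal)
Compute 1! = 1
1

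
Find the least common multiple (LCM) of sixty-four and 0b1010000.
Convert sixty-four (English words) → 64 (decimal)
Convert 0b1010000 (binary) → 64 + 16 = 80 (decimal)
Compute lcm(64, 80) = 320
320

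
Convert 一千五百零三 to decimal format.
Convert 一千五百零三 (Chinese numeral) → 1×1000 + 5×100 + 3 = 1503 (decimal)
1503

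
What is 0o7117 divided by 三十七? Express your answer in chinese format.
Convert 0o7117 (octal) → 7×512 + 1×64 + 1×8 + 7 = 3663 (decimal)
Convert 三十七 (Chinese numeral) → 3×10 + 7 = 37 (decimal)
Compute 3663 ÷ 37 = 99
Convert 99 (decimal) → 99 = 9×10 + 9 → 九十九 (Chinese numeral)
九十九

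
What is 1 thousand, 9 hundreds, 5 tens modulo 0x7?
Convert 1 thousand, 9 hundreds, 5 tens (place-value notation) → 1×1000 + 9×100 + 5×10 = 1950 (decimal)
Convert 0x7 (hexadecimal) → 7 (decimal)
Compute 1950 mod 7 = 4
4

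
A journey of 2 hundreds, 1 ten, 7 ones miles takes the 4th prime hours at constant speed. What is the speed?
Convert 2 hundreds, 1 ten, 7 ones (place-value notation) → 2×100 + 1×10 + 7 = 217 (decimal)
Convert the 4th prime (prime index) → 7 (decimal)
Compute 217 ÷ 7 = 31
31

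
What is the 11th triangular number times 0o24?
Convert the 11th triangular number (triangular index) → 11×12/2 = 66 (decimal)
Convert 0o24 (octal) → 2×8 + 4 = 20 (decimal)
Compute 66 × 20 = 1320
1320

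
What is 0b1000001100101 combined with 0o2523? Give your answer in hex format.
Convert 0b1000001100101 (binary) → 4096 + 64 + 32 + 4 + 1 = 4197 (decimal)
Convert 0o2523 (octal) → 2×512 + 5×64 + 2×8 + 3 = 1363 (decimal)
Compute 4197 + 1363 = 5560
Convert 5560 (decimal) → 5560 = 1×4096 + 5×256 + 11×16 + 8 → 0x15B8 (hexadecimal)
0x15B8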